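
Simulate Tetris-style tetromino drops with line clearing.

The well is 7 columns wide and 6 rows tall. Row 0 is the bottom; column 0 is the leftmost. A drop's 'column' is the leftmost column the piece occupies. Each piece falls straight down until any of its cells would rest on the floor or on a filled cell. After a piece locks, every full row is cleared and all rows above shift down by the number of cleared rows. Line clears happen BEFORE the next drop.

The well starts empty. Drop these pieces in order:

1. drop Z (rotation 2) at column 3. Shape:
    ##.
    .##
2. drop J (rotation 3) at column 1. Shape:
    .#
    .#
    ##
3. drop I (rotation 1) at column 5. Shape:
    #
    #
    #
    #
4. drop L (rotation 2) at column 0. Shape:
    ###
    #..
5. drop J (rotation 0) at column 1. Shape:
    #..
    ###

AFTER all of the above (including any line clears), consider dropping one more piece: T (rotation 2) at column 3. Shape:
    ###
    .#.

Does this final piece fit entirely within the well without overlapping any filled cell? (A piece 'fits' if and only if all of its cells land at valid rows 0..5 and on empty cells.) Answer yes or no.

Answer: yes

Derivation:
Drop 1: Z rot2 at col 3 lands with bottom-row=0; cleared 0 line(s) (total 0); column heights now [0 0 0 2 2 1 0], max=2
Drop 2: J rot3 at col 1 lands with bottom-row=0; cleared 0 line(s) (total 0); column heights now [0 1 3 2 2 1 0], max=3
Drop 3: I rot1 at col 5 lands with bottom-row=1; cleared 0 line(s) (total 0); column heights now [0 1 3 2 2 5 0], max=5
Drop 4: L rot2 at col 0 lands with bottom-row=2; cleared 0 line(s) (total 0); column heights now [4 4 4 2 2 5 0], max=5
Drop 5: J rot0 at col 1 lands with bottom-row=4; cleared 0 line(s) (total 0); column heights now [4 6 5 5 2 5 0], max=6
Test piece T rot2 at col 3 (width 3): heights before test = [4 6 5 5 2 5 0]; fits = True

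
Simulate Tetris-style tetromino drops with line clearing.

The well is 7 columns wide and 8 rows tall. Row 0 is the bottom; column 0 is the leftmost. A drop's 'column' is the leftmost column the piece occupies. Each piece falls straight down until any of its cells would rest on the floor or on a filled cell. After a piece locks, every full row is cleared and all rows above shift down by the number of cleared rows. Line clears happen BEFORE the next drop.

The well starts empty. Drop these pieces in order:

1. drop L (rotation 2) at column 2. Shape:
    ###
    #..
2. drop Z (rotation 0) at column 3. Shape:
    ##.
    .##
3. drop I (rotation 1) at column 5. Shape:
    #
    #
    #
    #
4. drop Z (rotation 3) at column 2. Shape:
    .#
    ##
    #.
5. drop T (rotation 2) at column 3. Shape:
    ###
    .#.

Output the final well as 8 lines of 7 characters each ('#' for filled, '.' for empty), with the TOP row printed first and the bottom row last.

Answer: ...###.
....##.
...#.#.
..##.#.
..####.
....##.
..###..
..#....

Derivation:
Drop 1: L rot2 at col 2 lands with bottom-row=0; cleared 0 line(s) (total 0); column heights now [0 0 2 2 2 0 0], max=2
Drop 2: Z rot0 at col 3 lands with bottom-row=2; cleared 0 line(s) (total 0); column heights now [0 0 2 4 4 3 0], max=4
Drop 3: I rot1 at col 5 lands with bottom-row=3; cleared 0 line(s) (total 0); column heights now [0 0 2 4 4 7 0], max=7
Drop 4: Z rot3 at col 2 lands with bottom-row=3; cleared 0 line(s) (total 0); column heights now [0 0 5 6 4 7 0], max=7
Drop 5: T rot2 at col 3 lands with bottom-row=6; cleared 0 line(s) (total 0); column heights now [0 0 5 8 8 8 0], max=8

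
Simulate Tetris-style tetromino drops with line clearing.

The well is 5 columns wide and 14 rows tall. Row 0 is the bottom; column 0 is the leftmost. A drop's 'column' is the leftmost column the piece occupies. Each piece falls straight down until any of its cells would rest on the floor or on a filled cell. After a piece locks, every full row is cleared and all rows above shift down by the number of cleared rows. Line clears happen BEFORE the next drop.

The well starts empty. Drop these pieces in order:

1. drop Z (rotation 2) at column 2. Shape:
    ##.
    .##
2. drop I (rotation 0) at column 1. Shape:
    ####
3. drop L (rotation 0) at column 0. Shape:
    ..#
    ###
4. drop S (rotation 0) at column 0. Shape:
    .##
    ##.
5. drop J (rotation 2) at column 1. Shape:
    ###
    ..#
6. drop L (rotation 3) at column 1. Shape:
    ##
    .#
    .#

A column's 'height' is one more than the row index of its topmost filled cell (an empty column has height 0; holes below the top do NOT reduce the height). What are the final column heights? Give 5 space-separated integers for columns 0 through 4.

Answer: 5 10 10 7 3

Derivation:
Drop 1: Z rot2 at col 2 lands with bottom-row=0; cleared 0 line(s) (total 0); column heights now [0 0 2 2 1], max=2
Drop 2: I rot0 at col 1 lands with bottom-row=2; cleared 0 line(s) (total 0); column heights now [0 3 3 3 3], max=3
Drop 3: L rot0 at col 0 lands with bottom-row=3; cleared 0 line(s) (total 0); column heights now [4 4 5 3 3], max=5
Drop 4: S rot0 at col 0 lands with bottom-row=4; cleared 0 line(s) (total 0); column heights now [5 6 6 3 3], max=6
Drop 5: J rot2 at col 1 lands with bottom-row=5; cleared 0 line(s) (total 0); column heights now [5 7 7 7 3], max=7
Drop 6: L rot3 at col 1 lands with bottom-row=7; cleared 0 line(s) (total 0); column heights now [5 10 10 7 3], max=10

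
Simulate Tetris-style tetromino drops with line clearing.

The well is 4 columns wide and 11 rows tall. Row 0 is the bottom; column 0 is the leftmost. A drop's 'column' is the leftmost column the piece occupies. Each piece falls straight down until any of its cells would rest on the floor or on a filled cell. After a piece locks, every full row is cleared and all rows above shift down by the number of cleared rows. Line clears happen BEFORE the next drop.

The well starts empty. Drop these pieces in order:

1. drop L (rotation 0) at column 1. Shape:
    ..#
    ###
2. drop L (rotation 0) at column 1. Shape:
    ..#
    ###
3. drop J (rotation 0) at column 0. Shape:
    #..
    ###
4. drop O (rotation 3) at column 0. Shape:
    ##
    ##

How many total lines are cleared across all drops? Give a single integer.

Drop 1: L rot0 at col 1 lands with bottom-row=0; cleared 0 line(s) (total 0); column heights now [0 1 1 2], max=2
Drop 2: L rot0 at col 1 lands with bottom-row=2; cleared 0 line(s) (total 0); column heights now [0 3 3 4], max=4
Drop 3: J rot0 at col 0 lands with bottom-row=3; cleared 1 line(s) (total 1); column heights now [4 3 3 3], max=4
Drop 4: O rot3 at col 0 lands with bottom-row=4; cleared 0 line(s) (total 1); column heights now [6 6 3 3], max=6

Answer: 1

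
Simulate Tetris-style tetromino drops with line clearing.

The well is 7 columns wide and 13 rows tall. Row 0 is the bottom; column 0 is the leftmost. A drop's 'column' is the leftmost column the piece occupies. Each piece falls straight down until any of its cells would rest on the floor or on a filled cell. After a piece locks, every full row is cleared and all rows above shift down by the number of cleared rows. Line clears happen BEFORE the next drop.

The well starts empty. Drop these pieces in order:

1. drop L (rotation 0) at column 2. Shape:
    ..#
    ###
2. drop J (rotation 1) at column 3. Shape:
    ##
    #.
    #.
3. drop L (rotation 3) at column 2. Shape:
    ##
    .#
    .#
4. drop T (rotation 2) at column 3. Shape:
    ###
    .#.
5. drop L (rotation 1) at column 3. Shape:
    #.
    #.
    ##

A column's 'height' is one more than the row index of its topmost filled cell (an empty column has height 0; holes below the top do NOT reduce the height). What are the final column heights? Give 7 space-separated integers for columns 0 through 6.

Answer: 0 0 7 11 9 8 0

Derivation:
Drop 1: L rot0 at col 2 lands with bottom-row=0; cleared 0 line(s) (total 0); column heights now [0 0 1 1 2 0 0], max=2
Drop 2: J rot1 at col 3 lands with bottom-row=1; cleared 0 line(s) (total 0); column heights now [0 0 1 4 4 0 0], max=4
Drop 3: L rot3 at col 2 lands with bottom-row=4; cleared 0 line(s) (total 0); column heights now [0 0 7 7 4 0 0], max=7
Drop 4: T rot2 at col 3 lands with bottom-row=6; cleared 0 line(s) (total 0); column heights now [0 0 7 8 8 8 0], max=8
Drop 5: L rot1 at col 3 lands with bottom-row=8; cleared 0 line(s) (total 0); column heights now [0 0 7 11 9 8 0], max=11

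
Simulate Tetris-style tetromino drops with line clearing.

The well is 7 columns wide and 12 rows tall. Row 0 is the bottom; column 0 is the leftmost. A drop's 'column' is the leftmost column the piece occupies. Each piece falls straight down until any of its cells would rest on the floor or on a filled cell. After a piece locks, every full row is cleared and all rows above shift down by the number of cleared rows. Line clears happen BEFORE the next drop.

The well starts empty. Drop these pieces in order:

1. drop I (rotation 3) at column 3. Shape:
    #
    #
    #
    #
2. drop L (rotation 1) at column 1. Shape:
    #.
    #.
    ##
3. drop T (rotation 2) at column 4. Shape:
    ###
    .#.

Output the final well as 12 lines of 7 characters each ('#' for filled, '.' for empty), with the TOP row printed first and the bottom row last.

Drop 1: I rot3 at col 3 lands with bottom-row=0; cleared 0 line(s) (total 0); column heights now [0 0 0 4 0 0 0], max=4
Drop 2: L rot1 at col 1 lands with bottom-row=0; cleared 0 line(s) (total 0); column heights now [0 3 1 4 0 0 0], max=4
Drop 3: T rot2 at col 4 lands with bottom-row=0; cleared 0 line(s) (total 0); column heights now [0 3 1 4 2 2 2], max=4

Answer: .......
.......
.......
.......
.......
.......
.......
.......
...#...
.#.#...
.#.####
.###.#.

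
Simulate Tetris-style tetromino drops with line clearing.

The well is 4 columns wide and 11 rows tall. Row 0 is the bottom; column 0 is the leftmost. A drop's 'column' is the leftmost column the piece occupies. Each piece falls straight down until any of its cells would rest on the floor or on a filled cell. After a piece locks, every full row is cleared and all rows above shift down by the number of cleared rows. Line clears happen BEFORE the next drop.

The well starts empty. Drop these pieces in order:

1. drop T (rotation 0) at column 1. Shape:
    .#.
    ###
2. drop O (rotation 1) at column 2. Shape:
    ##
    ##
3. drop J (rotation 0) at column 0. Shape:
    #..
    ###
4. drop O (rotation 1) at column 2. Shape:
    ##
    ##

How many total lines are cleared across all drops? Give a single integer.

Answer: 0

Derivation:
Drop 1: T rot0 at col 1 lands with bottom-row=0; cleared 0 line(s) (total 0); column heights now [0 1 2 1], max=2
Drop 2: O rot1 at col 2 lands with bottom-row=2; cleared 0 line(s) (total 0); column heights now [0 1 4 4], max=4
Drop 3: J rot0 at col 0 lands with bottom-row=4; cleared 0 line(s) (total 0); column heights now [6 5 5 4], max=6
Drop 4: O rot1 at col 2 lands with bottom-row=5; cleared 0 line(s) (total 0); column heights now [6 5 7 7], max=7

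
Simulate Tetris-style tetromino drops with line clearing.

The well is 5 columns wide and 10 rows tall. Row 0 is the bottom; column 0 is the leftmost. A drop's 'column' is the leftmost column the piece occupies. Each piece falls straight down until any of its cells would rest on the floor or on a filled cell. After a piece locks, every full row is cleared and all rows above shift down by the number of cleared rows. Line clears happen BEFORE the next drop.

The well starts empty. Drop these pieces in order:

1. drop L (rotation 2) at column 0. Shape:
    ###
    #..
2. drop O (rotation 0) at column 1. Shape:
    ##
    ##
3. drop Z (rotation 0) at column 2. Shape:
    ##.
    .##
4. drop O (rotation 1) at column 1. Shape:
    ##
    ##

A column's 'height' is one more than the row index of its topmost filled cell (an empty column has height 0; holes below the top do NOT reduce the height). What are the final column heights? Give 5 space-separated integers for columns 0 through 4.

Drop 1: L rot2 at col 0 lands with bottom-row=0; cleared 0 line(s) (total 0); column heights now [2 2 2 0 0], max=2
Drop 2: O rot0 at col 1 lands with bottom-row=2; cleared 0 line(s) (total 0); column heights now [2 4 4 0 0], max=4
Drop 3: Z rot0 at col 2 lands with bottom-row=3; cleared 0 line(s) (total 0); column heights now [2 4 5 5 4], max=5
Drop 4: O rot1 at col 1 lands with bottom-row=5; cleared 0 line(s) (total 0); column heights now [2 7 7 5 4], max=7

Answer: 2 7 7 5 4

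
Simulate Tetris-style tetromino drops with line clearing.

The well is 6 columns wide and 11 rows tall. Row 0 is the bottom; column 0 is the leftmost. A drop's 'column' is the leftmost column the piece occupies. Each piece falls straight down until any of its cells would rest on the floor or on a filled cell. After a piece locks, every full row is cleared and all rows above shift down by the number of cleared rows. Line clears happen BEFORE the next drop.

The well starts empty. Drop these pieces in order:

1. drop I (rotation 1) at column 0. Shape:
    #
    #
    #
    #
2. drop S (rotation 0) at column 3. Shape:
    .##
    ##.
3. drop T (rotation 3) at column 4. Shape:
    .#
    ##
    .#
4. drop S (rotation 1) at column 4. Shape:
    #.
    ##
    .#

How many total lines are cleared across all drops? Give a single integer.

Answer: 0

Derivation:
Drop 1: I rot1 at col 0 lands with bottom-row=0; cleared 0 line(s) (total 0); column heights now [4 0 0 0 0 0], max=4
Drop 2: S rot0 at col 3 lands with bottom-row=0; cleared 0 line(s) (total 0); column heights now [4 0 0 1 2 2], max=4
Drop 3: T rot3 at col 4 lands with bottom-row=2; cleared 0 line(s) (total 0); column heights now [4 0 0 1 4 5], max=5
Drop 4: S rot1 at col 4 lands with bottom-row=5; cleared 0 line(s) (total 0); column heights now [4 0 0 1 8 7], max=8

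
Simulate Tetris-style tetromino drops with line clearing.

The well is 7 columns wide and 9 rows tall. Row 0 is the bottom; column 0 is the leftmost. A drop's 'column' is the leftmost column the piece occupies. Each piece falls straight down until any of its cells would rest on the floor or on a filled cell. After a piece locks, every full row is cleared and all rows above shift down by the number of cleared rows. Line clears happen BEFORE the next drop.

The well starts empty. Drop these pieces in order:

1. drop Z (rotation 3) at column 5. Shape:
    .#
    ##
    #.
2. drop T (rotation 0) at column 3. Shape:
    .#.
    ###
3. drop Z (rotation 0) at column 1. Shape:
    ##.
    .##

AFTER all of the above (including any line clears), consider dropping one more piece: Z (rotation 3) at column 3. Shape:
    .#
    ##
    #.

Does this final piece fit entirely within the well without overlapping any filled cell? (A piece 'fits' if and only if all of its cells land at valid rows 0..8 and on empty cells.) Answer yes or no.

Answer: yes

Derivation:
Drop 1: Z rot3 at col 5 lands with bottom-row=0; cleared 0 line(s) (total 0); column heights now [0 0 0 0 0 2 3], max=3
Drop 2: T rot0 at col 3 lands with bottom-row=2; cleared 0 line(s) (total 0); column heights now [0 0 0 3 4 3 3], max=4
Drop 3: Z rot0 at col 1 lands with bottom-row=3; cleared 0 line(s) (total 0); column heights now [0 5 5 4 4 3 3], max=5
Test piece Z rot3 at col 3 (width 2): heights before test = [0 5 5 4 4 3 3]; fits = True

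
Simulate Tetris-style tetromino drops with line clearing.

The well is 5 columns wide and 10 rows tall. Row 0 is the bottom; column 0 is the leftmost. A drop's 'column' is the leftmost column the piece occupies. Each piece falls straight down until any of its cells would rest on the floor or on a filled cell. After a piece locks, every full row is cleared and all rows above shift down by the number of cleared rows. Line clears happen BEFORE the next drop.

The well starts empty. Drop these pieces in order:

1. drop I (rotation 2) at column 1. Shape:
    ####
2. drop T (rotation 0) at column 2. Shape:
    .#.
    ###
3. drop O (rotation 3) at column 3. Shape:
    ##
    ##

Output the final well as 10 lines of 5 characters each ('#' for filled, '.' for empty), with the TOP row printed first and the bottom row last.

Answer: .....
.....
.....
.....
.....
...##
...##
...#.
..###
.####

Derivation:
Drop 1: I rot2 at col 1 lands with bottom-row=0; cleared 0 line(s) (total 0); column heights now [0 1 1 1 1], max=1
Drop 2: T rot0 at col 2 lands with bottom-row=1; cleared 0 line(s) (total 0); column heights now [0 1 2 3 2], max=3
Drop 3: O rot3 at col 3 lands with bottom-row=3; cleared 0 line(s) (total 0); column heights now [0 1 2 5 5], max=5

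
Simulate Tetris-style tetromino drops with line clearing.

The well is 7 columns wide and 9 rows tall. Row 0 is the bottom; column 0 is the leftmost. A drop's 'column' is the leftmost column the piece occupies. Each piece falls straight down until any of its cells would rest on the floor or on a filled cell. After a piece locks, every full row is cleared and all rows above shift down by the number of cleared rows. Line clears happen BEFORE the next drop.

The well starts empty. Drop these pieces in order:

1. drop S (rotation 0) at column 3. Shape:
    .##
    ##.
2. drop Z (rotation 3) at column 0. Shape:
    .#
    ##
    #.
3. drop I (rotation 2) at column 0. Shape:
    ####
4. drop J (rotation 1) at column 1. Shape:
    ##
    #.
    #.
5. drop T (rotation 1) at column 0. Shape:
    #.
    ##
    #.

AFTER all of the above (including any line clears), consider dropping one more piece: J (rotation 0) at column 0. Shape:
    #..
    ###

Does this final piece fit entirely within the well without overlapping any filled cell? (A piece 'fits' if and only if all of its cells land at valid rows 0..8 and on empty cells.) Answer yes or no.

Answer: no

Derivation:
Drop 1: S rot0 at col 3 lands with bottom-row=0; cleared 0 line(s) (total 0); column heights now [0 0 0 1 2 2 0], max=2
Drop 2: Z rot3 at col 0 lands with bottom-row=0; cleared 0 line(s) (total 0); column heights now [2 3 0 1 2 2 0], max=3
Drop 3: I rot2 at col 0 lands with bottom-row=3; cleared 0 line(s) (total 0); column heights now [4 4 4 4 2 2 0], max=4
Drop 4: J rot1 at col 1 lands with bottom-row=4; cleared 0 line(s) (total 0); column heights now [4 7 7 4 2 2 0], max=7
Drop 5: T rot1 at col 0 lands with bottom-row=6; cleared 0 line(s) (total 0); column heights now [9 8 7 4 2 2 0], max=9
Test piece J rot0 at col 0 (width 3): heights before test = [9 8 7 4 2 2 0]; fits = False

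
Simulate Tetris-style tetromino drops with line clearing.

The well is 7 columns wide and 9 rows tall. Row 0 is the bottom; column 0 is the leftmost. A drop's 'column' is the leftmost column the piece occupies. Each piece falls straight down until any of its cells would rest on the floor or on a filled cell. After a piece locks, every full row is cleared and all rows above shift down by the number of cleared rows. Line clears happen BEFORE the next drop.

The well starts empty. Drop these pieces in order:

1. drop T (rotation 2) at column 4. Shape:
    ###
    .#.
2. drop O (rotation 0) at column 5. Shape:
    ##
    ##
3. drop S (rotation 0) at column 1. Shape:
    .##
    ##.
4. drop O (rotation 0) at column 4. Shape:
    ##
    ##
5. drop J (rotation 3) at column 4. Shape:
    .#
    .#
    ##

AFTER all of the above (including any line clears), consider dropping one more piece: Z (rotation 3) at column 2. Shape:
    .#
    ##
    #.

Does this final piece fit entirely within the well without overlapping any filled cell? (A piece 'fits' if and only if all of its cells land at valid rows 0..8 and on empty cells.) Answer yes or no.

Drop 1: T rot2 at col 4 lands with bottom-row=0; cleared 0 line(s) (total 0); column heights now [0 0 0 0 2 2 2], max=2
Drop 2: O rot0 at col 5 lands with bottom-row=2; cleared 0 line(s) (total 0); column heights now [0 0 0 0 2 4 4], max=4
Drop 3: S rot0 at col 1 lands with bottom-row=0; cleared 0 line(s) (total 0); column heights now [0 1 2 2 2 4 4], max=4
Drop 4: O rot0 at col 4 lands with bottom-row=4; cleared 0 line(s) (total 0); column heights now [0 1 2 2 6 6 4], max=6
Drop 5: J rot3 at col 4 lands with bottom-row=6; cleared 0 line(s) (total 0); column heights now [0 1 2 2 7 9 4], max=9
Test piece Z rot3 at col 2 (width 2): heights before test = [0 1 2 2 7 9 4]; fits = True

Answer: yes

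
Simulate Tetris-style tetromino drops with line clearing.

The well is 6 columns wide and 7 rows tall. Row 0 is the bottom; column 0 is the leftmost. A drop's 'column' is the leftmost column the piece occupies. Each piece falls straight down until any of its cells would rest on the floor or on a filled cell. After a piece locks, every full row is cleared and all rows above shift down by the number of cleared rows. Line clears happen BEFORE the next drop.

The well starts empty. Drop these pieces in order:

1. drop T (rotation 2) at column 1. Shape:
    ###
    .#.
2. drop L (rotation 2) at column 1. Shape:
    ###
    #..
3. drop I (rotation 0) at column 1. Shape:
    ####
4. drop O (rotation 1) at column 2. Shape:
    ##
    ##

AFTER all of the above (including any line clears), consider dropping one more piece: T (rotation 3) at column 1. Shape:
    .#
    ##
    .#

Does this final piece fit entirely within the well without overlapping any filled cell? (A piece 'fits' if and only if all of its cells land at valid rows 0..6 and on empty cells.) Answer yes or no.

Answer: no

Derivation:
Drop 1: T rot2 at col 1 lands with bottom-row=0; cleared 0 line(s) (total 0); column heights now [0 2 2 2 0 0], max=2
Drop 2: L rot2 at col 1 lands with bottom-row=2; cleared 0 line(s) (total 0); column heights now [0 4 4 4 0 0], max=4
Drop 3: I rot0 at col 1 lands with bottom-row=4; cleared 0 line(s) (total 0); column heights now [0 5 5 5 5 0], max=5
Drop 4: O rot1 at col 2 lands with bottom-row=5; cleared 0 line(s) (total 0); column heights now [0 5 7 7 5 0], max=7
Test piece T rot3 at col 1 (width 2): heights before test = [0 5 7 7 5 0]; fits = False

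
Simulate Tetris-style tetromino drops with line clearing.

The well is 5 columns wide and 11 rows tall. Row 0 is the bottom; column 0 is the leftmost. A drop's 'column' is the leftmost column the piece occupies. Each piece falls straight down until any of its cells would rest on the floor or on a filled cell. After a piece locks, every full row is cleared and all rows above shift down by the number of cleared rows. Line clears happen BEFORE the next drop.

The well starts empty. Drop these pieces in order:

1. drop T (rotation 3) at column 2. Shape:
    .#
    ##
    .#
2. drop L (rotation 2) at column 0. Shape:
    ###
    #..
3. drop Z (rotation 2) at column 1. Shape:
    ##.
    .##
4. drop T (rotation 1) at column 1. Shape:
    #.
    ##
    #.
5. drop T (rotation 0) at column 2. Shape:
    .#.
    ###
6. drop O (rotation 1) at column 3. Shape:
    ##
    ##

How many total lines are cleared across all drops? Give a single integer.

Answer: 0

Derivation:
Drop 1: T rot3 at col 2 lands with bottom-row=0; cleared 0 line(s) (total 0); column heights now [0 0 2 3 0], max=3
Drop 2: L rot2 at col 0 lands with bottom-row=1; cleared 0 line(s) (total 0); column heights now [3 3 3 3 0], max=3
Drop 3: Z rot2 at col 1 lands with bottom-row=3; cleared 0 line(s) (total 0); column heights now [3 5 5 4 0], max=5
Drop 4: T rot1 at col 1 lands with bottom-row=5; cleared 0 line(s) (total 0); column heights now [3 8 7 4 0], max=8
Drop 5: T rot0 at col 2 lands with bottom-row=7; cleared 0 line(s) (total 0); column heights now [3 8 8 9 8], max=9
Drop 6: O rot1 at col 3 lands with bottom-row=9; cleared 0 line(s) (total 0); column heights now [3 8 8 11 11], max=11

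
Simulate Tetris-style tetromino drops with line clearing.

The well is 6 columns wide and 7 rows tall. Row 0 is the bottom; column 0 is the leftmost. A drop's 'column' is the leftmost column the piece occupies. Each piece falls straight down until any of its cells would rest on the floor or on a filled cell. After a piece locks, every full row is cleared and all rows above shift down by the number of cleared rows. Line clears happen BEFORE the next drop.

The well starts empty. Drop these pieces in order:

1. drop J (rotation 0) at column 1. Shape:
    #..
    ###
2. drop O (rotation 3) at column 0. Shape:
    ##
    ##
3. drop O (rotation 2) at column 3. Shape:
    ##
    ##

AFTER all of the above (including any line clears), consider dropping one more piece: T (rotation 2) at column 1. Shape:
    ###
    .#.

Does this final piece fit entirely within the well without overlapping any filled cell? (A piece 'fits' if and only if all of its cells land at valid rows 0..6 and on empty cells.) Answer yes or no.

Drop 1: J rot0 at col 1 lands with bottom-row=0; cleared 0 line(s) (total 0); column heights now [0 2 1 1 0 0], max=2
Drop 2: O rot3 at col 0 lands with bottom-row=2; cleared 0 line(s) (total 0); column heights now [4 4 1 1 0 0], max=4
Drop 3: O rot2 at col 3 lands with bottom-row=1; cleared 0 line(s) (total 0); column heights now [4 4 1 3 3 0], max=4
Test piece T rot2 at col 1 (width 3): heights before test = [4 4 1 3 3 0]; fits = True

Answer: yes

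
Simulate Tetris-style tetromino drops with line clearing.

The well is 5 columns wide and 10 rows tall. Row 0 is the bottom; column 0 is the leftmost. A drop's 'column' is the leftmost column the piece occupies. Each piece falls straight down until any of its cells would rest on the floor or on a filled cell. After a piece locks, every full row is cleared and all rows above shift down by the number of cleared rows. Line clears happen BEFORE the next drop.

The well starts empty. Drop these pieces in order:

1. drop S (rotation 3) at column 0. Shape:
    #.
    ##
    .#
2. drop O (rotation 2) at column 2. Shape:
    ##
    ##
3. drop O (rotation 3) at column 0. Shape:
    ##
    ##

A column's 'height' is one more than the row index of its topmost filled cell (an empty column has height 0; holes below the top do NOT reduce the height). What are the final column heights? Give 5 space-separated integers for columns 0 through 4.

Answer: 5 5 2 2 0

Derivation:
Drop 1: S rot3 at col 0 lands with bottom-row=0; cleared 0 line(s) (total 0); column heights now [3 2 0 0 0], max=3
Drop 2: O rot2 at col 2 lands with bottom-row=0; cleared 0 line(s) (total 0); column heights now [3 2 2 2 0], max=3
Drop 3: O rot3 at col 0 lands with bottom-row=3; cleared 0 line(s) (total 0); column heights now [5 5 2 2 0], max=5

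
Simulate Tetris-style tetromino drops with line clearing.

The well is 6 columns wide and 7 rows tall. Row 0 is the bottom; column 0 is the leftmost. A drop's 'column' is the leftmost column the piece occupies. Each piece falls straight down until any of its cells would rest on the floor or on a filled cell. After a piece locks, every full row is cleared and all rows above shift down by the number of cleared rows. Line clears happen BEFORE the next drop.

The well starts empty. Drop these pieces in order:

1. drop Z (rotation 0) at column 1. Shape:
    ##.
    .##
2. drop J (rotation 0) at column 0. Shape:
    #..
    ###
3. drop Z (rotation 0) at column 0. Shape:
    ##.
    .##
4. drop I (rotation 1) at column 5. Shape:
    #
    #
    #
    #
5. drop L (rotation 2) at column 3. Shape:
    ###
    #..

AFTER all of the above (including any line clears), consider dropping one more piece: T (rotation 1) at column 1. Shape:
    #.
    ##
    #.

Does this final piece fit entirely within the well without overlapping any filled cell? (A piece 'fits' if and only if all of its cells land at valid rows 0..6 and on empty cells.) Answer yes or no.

Drop 1: Z rot0 at col 1 lands with bottom-row=0; cleared 0 line(s) (total 0); column heights now [0 2 2 1 0 0], max=2
Drop 2: J rot0 at col 0 lands with bottom-row=2; cleared 0 line(s) (total 0); column heights now [4 3 3 1 0 0], max=4
Drop 3: Z rot0 at col 0 lands with bottom-row=3; cleared 0 line(s) (total 0); column heights now [5 5 4 1 0 0], max=5
Drop 4: I rot1 at col 5 lands with bottom-row=0; cleared 0 line(s) (total 0); column heights now [5 5 4 1 0 4], max=5
Drop 5: L rot2 at col 3 lands with bottom-row=3; cleared 0 line(s) (total 0); column heights now [5 5 4 5 5 5], max=5
Test piece T rot1 at col 1 (width 2): heights before test = [5 5 4 5 5 5]; fits = False

Answer: no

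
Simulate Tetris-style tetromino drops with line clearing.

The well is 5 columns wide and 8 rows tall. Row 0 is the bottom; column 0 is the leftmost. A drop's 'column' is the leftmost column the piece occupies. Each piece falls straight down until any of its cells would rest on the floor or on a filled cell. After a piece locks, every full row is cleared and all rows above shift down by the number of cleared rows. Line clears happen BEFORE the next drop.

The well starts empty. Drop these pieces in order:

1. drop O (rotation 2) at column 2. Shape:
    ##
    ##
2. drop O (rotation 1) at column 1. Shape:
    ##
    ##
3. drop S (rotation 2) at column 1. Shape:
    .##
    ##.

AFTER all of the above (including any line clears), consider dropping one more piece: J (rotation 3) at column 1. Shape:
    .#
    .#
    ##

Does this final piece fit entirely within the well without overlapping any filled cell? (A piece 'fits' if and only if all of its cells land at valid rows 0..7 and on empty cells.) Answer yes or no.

Answer: no

Derivation:
Drop 1: O rot2 at col 2 lands with bottom-row=0; cleared 0 line(s) (total 0); column heights now [0 0 2 2 0], max=2
Drop 2: O rot1 at col 1 lands with bottom-row=2; cleared 0 line(s) (total 0); column heights now [0 4 4 2 0], max=4
Drop 3: S rot2 at col 1 lands with bottom-row=4; cleared 0 line(s) (total 0); column heights now [0 5 6 6 0], max=6
Test piece J rot3 at col 1 (width 2): heights before test = [0 5 6 6 0]; fits = False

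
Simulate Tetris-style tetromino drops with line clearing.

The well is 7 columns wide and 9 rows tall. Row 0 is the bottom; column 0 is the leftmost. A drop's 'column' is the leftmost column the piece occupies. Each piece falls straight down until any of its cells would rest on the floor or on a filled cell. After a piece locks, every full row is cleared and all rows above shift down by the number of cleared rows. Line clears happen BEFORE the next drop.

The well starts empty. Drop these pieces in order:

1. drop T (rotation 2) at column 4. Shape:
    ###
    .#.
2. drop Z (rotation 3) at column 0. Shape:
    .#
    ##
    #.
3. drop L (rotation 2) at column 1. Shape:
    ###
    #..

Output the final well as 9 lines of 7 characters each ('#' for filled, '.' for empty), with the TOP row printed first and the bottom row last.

Answer: .......
.......
.......
.......
.###...
.#.....
.#.....
##..###
#....#.

Derivation:
Drop 1: T rot2 at col 4 lands with bottom-row=0; cleared 0 line(s) (total 0); column heights now [0 0 0 0 2 2 2], max=2
Drop 2: Z rot3 at col 0 lands with bottom-row=0; cleared 0 line(s) (total 0); column heights now [2 3 0 0 2 2 2], max=3
Drop 3: L rot2 at col 1 lands with bottom-row=3; cleared 0 line(s) (total 0); column heights now [2 5 5 5 2 2 2], max=5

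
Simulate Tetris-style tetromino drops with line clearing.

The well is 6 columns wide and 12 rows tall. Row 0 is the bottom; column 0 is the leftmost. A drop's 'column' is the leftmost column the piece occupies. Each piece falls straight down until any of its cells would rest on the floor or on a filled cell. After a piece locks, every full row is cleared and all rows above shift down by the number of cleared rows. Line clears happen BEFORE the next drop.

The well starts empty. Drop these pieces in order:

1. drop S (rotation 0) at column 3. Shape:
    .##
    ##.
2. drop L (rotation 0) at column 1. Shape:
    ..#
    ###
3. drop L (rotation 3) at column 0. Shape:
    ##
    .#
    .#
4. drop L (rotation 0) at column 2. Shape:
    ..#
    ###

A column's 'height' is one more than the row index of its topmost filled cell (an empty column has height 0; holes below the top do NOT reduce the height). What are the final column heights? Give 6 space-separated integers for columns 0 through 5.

Drop 1: S rot0 at col 3 lands with bottom-row=0; cleared 0 line(s) (total 0); column heights now [0 0 0 1 2 2], max=2
Drop 2: L rot0 at col 1 lands with bottom-row=1; cleared 0 line(s) (total 0); column heights now [0 2 2 3 2 2], max=3
Drop 3: L rot3 at col 0 lands with bottom-row=2; cleared 0 line(s) (total 0); column heights now [5 5 2 3 2 2], max=5
Drop 4: L rot0 at col 2 lands with bottom-row=3; cleared 0 line(s) (total 0); column heights now [5 5 4 4 5 2], max=5

Answer: 5 5 4 4 5 2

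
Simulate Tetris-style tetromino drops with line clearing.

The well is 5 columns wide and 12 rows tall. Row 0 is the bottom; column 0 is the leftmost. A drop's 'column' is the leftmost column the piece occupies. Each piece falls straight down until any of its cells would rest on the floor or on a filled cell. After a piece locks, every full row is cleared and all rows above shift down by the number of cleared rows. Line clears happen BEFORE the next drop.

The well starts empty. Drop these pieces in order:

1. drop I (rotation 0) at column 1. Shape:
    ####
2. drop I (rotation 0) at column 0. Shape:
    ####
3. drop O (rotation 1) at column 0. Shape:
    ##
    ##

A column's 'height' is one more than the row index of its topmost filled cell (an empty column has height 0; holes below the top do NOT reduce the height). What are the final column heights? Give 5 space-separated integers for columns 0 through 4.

Drop 1: I rot0 at col 1 lands with bottom-row=0; cleared 0 line(s) (total 0); column heights now [0 1 1 1 1], max=1
Drop 2: I rot0 at col 0 lands with bottom-row=1; cleared 0 line(s) (total 0); column heights now [2 2 2 2 1], max=2
Drop 3: O rot1 at col 0 lands with bottom-row=2; cleared 0 line(s) (total 0); column heights now [4 4 2 2 1], max=4

Answer: 4 4 2 2 1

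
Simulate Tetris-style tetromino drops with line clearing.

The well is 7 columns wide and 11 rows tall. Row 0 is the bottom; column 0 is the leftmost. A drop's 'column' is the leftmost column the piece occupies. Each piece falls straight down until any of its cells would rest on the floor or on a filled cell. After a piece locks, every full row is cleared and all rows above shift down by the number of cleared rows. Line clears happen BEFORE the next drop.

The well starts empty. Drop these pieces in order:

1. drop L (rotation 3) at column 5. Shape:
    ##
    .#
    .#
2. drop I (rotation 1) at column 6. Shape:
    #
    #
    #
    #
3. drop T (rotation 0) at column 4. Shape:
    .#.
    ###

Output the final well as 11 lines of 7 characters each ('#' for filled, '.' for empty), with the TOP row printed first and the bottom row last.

Answer: .......
.......
.....#.
....###
......#
......#
......#
......#
.....##
......#
......#

Derivation:
Drop 1: L rot3 at col 5 lands with bottom-row=0; cleared 0 line(s) (total 0); column heights now [0 0 0 0 0 3 3], max=3
Drop 2: I rot1 at col 6 lands with bottom-row=3; cleared 0 line(s) (total 0); column heights now [0 0 0 0 0 3 7], max=7
Drop 3: T rot0 at col 4 lands with bottom-row=7; cleared 0 line(s) (total 0); column heights now [0 0 0 0 8 9 8], max=9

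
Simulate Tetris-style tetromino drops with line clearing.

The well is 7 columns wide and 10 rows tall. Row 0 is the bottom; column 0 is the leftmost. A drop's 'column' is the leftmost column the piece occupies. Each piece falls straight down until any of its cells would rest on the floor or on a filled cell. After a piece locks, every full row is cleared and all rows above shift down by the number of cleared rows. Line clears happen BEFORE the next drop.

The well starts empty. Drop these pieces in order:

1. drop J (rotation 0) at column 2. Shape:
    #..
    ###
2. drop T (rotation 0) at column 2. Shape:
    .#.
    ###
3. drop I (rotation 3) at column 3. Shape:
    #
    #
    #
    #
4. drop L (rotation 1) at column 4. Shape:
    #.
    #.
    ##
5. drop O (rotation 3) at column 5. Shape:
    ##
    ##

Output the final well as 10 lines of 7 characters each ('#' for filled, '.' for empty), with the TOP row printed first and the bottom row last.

Drop 1: J rot0 at col 2 lands with bottom-row=0; cleared 0 line(s) (total 0); column heights now [0 0 2 1 1 0 0], max=2
Drop 2: T rot0 at col 2 lands with bottom-row=2; cleared 0 line(s) (total 0); column heights now [0 0 3 4 3 0 0], max=4
Drop 3: I rot3 at col 3 lands with bottom-row=4; cleared 0 line(s) (total 0); column heights now [0 0 3 8 3 0 0], max=8
Drop 4: L rot1 at col 4 lands with bottom-row=3; cleared 0 line(s) (total 0); column heights now [0 0 3 8 6 4 0], max=8
Drop 5: O rot3 at col 5 lands with bottom-row=4; cleared 0 line(s) (total 0); column heights now [0 0 3 8 6 6 6], max=8

Answer: .......
.......
...#...
...#...
...####
...####
...###.
..###..
..#....
..###..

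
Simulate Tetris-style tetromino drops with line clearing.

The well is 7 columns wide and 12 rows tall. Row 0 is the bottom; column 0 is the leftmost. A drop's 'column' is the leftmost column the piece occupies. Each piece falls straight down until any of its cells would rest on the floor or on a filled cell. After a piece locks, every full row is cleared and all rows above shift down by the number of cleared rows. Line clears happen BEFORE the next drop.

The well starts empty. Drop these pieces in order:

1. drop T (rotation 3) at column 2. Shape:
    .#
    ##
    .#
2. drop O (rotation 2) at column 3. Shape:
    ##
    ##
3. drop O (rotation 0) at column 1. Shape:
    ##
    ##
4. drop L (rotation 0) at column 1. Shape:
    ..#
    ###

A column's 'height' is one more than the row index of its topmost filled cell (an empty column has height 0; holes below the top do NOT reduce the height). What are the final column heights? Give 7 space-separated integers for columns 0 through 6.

Drop 1: T rot3 at col 2 lands with bottom-row=0; cleared 0 line(s) (total 0); column heights now [0 0 2 3 0 0 0], max=3
Drop 2: O rot2 at col 3 lands with bottom-row=3; cleared 0 line(s) (total 0); column heights now [0 0 2 5 5 0 0], max=5
Drop 3: O rot0 at col 1 lands with bottom-row=2; cleared 0 line(s) (total 0); column heights now [0 4 4 5 5 0 0], max=5
Drop 4: L rot0 at col 1 lands with bottom-row=5; cleared 0 line(s) (total 0); column heights now [0 6 6 7 5 0 0], max=7

Answer: 0 6 6 7 5 0 0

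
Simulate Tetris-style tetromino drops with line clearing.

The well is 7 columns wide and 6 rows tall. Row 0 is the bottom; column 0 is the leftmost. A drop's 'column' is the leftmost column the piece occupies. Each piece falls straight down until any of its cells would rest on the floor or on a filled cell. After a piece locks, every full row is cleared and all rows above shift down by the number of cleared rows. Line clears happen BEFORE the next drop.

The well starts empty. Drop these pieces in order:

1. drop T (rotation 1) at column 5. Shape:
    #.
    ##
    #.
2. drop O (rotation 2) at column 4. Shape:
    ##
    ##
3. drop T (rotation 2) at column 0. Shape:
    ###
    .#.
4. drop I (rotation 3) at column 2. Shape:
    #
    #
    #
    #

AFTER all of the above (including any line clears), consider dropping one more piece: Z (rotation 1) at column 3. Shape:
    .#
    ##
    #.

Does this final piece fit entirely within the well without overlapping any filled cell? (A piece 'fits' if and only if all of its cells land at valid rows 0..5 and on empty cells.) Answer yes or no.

Answer: no

Derivation:
Drop 1: T rot1 at col 5 lands with bottom-row=0; cleared 0 line(s) (total 0); column heights now [0 0 0 0 0 3 2], max=3
Drop 2: O rot2 at col 4 lands with bottom-row=3; cleared 0 line(s) (total 0); column heights now [0 0 0 0 5 5 2], max=5
Drop 3: T rot2 at col 0 lands with bottom-row=0; cleared 0 line(s) (total 0); column heights now [2 2 2 0 5 5 2], max=5
Drop 4: I rot3 at col 2 lands with bottom-row=2; cleared 0 line(s) (total 0); column heights now [2 2 6 0 5 5 2], max=6
Test piece Z rot1 at col 3 (width 2): heights before test = [2 2 6 0 5 5 2]; fits = False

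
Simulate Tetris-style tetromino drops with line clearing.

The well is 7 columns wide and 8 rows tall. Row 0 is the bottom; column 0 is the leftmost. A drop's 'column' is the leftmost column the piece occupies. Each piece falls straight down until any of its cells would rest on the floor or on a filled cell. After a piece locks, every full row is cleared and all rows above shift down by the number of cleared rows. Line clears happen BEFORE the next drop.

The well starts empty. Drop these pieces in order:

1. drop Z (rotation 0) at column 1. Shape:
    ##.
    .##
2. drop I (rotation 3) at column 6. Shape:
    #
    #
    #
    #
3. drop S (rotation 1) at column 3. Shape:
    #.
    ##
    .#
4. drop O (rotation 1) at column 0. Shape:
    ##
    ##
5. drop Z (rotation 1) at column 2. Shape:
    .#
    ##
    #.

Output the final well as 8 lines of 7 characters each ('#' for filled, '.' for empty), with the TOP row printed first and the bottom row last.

Drop 1: Z rot0 at col 1 lands with bottom-row=0; cleared 0 line(s) (total 0); column heights now [0 2 2 1 0 0 0], max=2
Drop 2: I rot3 at col 6 lands with bottom-row=0; cleared 0 line(s) (total 0); column heights now [0 2 2 1 0 0 4], max=4
Drop 3: S rot1 at col 3 lands with bottom-row=0; cleared 0 line(s) (total 0); column heights now [0 2 2 3 2 0 4], max=4
Drop 4: O rot1 at col 0 lands with bottom-row=2; cleared 0 line(s) (total 0); column heights now [4 4 2 3 2 0 4], max=4
Drop 5: Z rot1 at col 2 lands with bottom-row=2; cleared 0 line(s) (total 0); column heights now [4 4 4 5 2 0 4], max=5

Answer: .......
.......
.......
...#...
####..#
####..#
.####.#
..###.#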